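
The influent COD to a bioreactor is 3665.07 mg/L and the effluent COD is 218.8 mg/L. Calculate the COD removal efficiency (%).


eta = (COD_in - COD_out) / COD_in * 100
= (3665.07 - 218.8) / 3665.07 * 100
= 94.0301%

94.0301%


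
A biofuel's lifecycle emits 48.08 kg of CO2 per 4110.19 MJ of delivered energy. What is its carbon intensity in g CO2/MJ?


CI = CO2 * 1000 / E
= 48.08 * 1000 / 4110.19
= 11.6978 g CO2/MJ

11.6978 g CO2/MJ


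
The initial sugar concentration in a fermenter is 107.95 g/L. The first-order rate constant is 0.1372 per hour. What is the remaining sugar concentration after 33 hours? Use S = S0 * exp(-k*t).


S = S0 * exp(-k * t)
S = 107.95 * exp(-0.1372 * 33)
S = 1.1666 g/L

1.1666 g/L


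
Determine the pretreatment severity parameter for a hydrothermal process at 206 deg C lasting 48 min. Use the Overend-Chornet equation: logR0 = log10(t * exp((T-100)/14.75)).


logR0 = log10(t * exp((T - 100) / 14.75))
= log10(48 * exp((206 - 100) / 14.75))
= 4.8023

4.8023


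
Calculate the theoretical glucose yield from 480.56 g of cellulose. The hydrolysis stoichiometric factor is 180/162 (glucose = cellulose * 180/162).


glucose = cellulose * 180/162
= 480.56 * 180/162
= 533.9556 g

533.9556 g


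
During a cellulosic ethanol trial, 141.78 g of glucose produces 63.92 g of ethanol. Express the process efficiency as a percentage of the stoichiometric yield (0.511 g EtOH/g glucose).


Fermentation efficiency = (actual / (0.511 * glucose)) * 100
= (63.92 / (0.511 * 141.78)) * 100
= 88.2269%

88.2269%


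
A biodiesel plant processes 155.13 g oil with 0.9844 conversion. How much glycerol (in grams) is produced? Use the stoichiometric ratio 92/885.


glycerol = oil * conv * (92/885)
= 155.13 * 0.9844 * 92 / 885
= 15.8749 g

15.8749 g


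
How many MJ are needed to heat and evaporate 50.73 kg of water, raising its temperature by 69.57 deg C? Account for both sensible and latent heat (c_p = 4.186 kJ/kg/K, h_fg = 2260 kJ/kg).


E = m_water * (4.186 * dT + 2260) / 1000
= 50.73 * (4.186 * 69.57 + 2260) / 1000
= 129.4234 MJ

129.4234 MJ


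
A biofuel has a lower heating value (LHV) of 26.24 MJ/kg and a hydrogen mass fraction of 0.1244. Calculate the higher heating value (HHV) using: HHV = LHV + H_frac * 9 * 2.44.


HHV = LHV + H_frac * 9 * 2.44
= 26.24 + 0.1244 * 9 * 2.44
= 28.9718 MJ/kg

28.9718 MJ/kg


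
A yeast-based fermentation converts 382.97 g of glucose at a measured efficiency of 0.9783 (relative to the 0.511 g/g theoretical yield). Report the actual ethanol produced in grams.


Actual ethanol: m = 0.511 * 382.97 * 0.9783
m = 191.4510 g

191.4510 g


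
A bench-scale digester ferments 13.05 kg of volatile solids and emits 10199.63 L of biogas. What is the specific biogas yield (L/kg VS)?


Y = V / VS
= 10199.63 / 13.05
= 781.5808 L/kg VS

781.5808 L/kg VS


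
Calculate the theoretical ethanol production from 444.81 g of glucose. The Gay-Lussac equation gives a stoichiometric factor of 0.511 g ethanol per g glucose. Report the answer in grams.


Theoretical ethanol yield: m_EtOH = 0.511 * m_glucose
m_EtOH = 0.511 * 444.81 = 227.2979 g

227.2979 g


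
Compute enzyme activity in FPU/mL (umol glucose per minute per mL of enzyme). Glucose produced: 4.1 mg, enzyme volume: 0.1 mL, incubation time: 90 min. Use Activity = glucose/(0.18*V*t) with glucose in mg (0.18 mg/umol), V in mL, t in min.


Activity = glucose_mg / (0.18 mg/umol * V_mL * t_min)
= 4.1 / (0.18 * 0.1 * 90)
= 2.5309 FPU/mL

2.5309 FPU/mL


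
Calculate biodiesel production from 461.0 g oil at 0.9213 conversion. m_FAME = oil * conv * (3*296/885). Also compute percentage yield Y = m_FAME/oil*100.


m_FAME = oil * conv * (3 * 296 / 885) = oil * conv * (888/885)
= 461.0 * 0.9213 * 888 / 885
= 426.1590 g
Y = m_FAME / oil * 100 = conv * (888/885) * 100
= 0.9213 * 888 / 885 * 100
= 92.44%

426.1590 g FAME; Y = 92.44%


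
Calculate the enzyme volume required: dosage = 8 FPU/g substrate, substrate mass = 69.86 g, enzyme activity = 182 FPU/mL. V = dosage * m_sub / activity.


V = dosage * m_sub / activity
V = 8 * 69.86 / 182
V = 3.0708 mL

3.0708 mL


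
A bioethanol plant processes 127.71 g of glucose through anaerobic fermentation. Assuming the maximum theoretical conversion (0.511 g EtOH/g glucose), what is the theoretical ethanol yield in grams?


Theoretical ethanol yield: m_EtOH = 0.511 * m_glucose
m_EtOH = 0.511 * 127.71 = 65.2598 g

65.2598 g


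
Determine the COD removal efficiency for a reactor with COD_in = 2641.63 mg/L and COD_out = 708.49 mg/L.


eta = (COD_in - COD_out) / COD_in * 100
= (2641.63 - 708.49) / 2641.63 * 100
= 73.1798%

73.1798%


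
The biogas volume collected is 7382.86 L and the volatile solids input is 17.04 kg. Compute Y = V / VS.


Y = V / VS
= 7382.86 / 17.04
= 433.2664 L/kg VS

433.2664 L/kg VS


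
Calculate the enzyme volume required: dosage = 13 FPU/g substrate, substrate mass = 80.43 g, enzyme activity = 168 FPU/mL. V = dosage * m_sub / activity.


V = dosage * m_sub / activity
V = 13 * 80.43 / 168
V = 6.2238 mL

6.2238 mL


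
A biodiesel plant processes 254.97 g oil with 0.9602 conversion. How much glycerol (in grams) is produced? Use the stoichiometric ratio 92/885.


glycerol = oil * conv * (92/885)
= 254.97 * 0.9602 * 92 / 885
= 25.4504 g

25.4504 g


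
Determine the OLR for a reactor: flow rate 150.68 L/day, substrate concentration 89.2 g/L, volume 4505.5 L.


OLR = Q * S / V
= 150.68 * 89.2 / 4505.5
= 2.9832 g/L/day

2.9832 g/L/day


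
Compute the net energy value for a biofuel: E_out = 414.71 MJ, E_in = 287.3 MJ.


NEV = E_out - E_in
= 414.71 - 287.3
= 127.4100 MJ

127.4100 MJ


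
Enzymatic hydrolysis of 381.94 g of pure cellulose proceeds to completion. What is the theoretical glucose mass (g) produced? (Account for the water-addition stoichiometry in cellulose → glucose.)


glucose = cellulose * 180/162
= 381.94 * 180/162
= 424.3778 g

424.3778 g


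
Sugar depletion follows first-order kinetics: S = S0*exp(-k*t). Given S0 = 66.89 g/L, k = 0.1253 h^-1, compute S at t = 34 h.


S = S0 * exp(-k * t)
S = 66.89 * exp(-0.1253 * 34)
S = 0.9445 g/L

0.9445 g/L


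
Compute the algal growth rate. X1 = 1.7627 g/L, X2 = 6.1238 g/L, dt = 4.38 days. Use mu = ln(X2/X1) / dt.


mu = ln(X2/X1) / dt
= ln(6.1238/1.7627) / 4.38
= 0.2843 per day

0.2843 per day


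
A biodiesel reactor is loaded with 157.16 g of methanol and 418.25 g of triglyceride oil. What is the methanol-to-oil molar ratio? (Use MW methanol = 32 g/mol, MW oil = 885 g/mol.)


Molar ratio = n_MeOH / n_oil = (MeOH/32) / (oil/885) = (MeOH * 885) / (32 * oil)
= (157.16 * 885) / (32 * 418.25)
= 10.3920

10.3920


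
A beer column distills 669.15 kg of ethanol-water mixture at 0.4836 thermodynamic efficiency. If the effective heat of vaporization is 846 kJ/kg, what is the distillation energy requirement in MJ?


E = m * 846 / (eta * 1000)
= 669.15 * 846 / (0.4836 * 1000)
= 1170.5974 MJ

1170.5974 MJ


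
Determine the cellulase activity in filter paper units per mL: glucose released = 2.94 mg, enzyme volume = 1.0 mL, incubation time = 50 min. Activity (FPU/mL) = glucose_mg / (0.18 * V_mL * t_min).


Activity = glucose_mg / (0.18 mg/umol * V_mL * t_min)
= 2.94 / (0.18 * 1.0 * 50)
= 0.3267 FPU/mL

0.3267 FPU/mL


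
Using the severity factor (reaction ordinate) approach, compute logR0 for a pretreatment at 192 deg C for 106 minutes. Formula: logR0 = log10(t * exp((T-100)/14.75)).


logR0 = log10(t * exp((T - 100) / 14.75))
= log10(106 * exp((192 - 100) / 14.75))
= 4.7341

4.7341


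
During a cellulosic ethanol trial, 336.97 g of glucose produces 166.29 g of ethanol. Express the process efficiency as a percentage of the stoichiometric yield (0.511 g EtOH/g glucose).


Fermentation efficiency = (actual / (0.511 * glucose)) * 100
= (166.29 / (0.511 * 336.97)) * 100
= 96.5726%

96.5726%


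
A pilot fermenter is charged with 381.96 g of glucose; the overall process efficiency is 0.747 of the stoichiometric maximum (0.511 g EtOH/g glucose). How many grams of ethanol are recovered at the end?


Actual ethanol: m = 0.511 * 381.96 * 0.747
m = 145.8006 g

145.8006 g


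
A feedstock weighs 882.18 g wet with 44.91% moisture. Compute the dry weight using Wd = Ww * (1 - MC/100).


Wd = Ww * (1 - MC/100)
= 882.18 * (1 - 44.91/100)
= 485.9930 g

485.9930 g


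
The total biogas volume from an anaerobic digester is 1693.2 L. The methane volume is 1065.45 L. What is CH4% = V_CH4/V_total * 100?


CH4% = V_CH4 / V_total * 100
= 1065.45 / 1693.2 * 100
= 62.9252%

62.9252%


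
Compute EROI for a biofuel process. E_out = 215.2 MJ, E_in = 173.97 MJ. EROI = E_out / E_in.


EROI = E_out / E_in
= 215.2 / 173.97
= 1.2370

1.2370


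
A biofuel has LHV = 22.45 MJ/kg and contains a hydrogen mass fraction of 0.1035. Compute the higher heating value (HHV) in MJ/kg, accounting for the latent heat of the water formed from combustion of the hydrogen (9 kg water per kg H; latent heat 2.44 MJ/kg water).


HHV = LHV + H_frac * 9 * 2.44
= 22.45 + 0.1035 * 9 * 2.44
= 24.7229 MJ/kg

24.7229 MJ/kg


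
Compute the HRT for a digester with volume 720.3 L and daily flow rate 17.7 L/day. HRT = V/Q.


HRT = V / Q
= 720.3 / 17.7
= 40.6949 days

40.6949 days


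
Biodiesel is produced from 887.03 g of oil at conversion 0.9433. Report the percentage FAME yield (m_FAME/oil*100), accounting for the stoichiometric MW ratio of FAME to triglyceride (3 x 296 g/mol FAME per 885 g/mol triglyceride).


m_FAME = oil * conv * (3 * 296 / 885) = oil * conv * (888/885)
= 887.03 * 0.9433 * 888 / 885
= 839.5718 g
Y = m_FAME / oil * 100 = conv * (888/885) * 100
= 0.9433 * 888 / 885 * 100
= 94.65%

94.65%


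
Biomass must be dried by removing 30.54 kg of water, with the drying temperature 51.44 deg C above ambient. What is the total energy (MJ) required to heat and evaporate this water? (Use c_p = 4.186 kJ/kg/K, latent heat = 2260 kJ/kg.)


E = m_water * (4.186 * dT + 2260) / 1000
= 30.54 * (4.186 * 51.44 + 2260) / 1000
= 75.5965 MJ

75.5965 MJ


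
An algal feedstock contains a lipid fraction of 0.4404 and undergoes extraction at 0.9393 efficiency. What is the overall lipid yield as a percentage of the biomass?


Y = lipid_content * extraction_eff * 100
= 0.4404 * 0.9393 * 100
= 41.3668%

41.3668%


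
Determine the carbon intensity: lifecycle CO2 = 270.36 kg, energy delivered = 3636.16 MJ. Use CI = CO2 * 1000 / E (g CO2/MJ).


CI = CO2 * 1000 / E
= 270.36 * 1000 / 3636.16
= 74.3532 g CO2/MJ

74.3532 g CO2/MJ


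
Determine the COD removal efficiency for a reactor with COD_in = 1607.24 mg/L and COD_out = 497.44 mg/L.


eta = (COD_in - COD_out) / COD_in * 100
= (1607.24 - 497.44) / 1607.24 * 100
= 69.0500%

69.0500%


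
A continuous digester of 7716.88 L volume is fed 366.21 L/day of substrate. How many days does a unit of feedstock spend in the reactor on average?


HRT = V / Q
= 7716.88 / 366.21
= 21.0723 days

21.0723 days


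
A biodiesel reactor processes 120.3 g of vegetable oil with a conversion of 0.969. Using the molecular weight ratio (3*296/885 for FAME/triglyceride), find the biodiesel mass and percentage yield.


m_FAME = oil * conv * (3 * 296 / 885) = oil * conv * (888/885)
= 120.3 * 0.969 * 888 / 885
= 116.9659 g
Y = m_FAME / oil * 100 = conv * (888/885) * 100
= 0.969 * 888 / 885 * 100
= 97.23%

116.9659 g FAME; Y = 97.23%


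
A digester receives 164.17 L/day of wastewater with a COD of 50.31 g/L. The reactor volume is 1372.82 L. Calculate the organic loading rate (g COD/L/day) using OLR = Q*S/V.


OLR = Q * S / V
= 164.17 * 50.31 / 1372.82
= 6.0164 g/L/day

6.0164 g/L/day


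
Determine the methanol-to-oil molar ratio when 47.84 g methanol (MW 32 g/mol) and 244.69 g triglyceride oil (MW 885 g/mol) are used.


Molar ratio = n_MeOH / n_oil = (MeOH/32) / (oil/885) = (MeOH * 885) / (32 * oil)
= (47.84 * 885) / (32 * 244.69)
= 5.4071

5.4071


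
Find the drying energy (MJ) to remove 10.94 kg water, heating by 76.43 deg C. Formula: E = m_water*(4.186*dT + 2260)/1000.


E = m_water * (4.186 * dT + 2260) / 1000
= 10.94 * (4.186 * 76.43 + 2260) / 1000
= 28.2245 MJ

28.2245 MJ


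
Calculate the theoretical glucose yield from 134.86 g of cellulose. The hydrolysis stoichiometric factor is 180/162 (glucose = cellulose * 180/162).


glucose = cellulose * 180/162
= 134.86 * 180/162
= 149.8444 g

149.8444 g


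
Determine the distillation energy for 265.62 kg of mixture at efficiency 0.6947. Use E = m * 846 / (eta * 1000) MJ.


E = m * 846 / (eta * 1000)
= 265.62 * 846 / (0.6947 * 1000)
= 323.4699 MJ

323.4699 MJ


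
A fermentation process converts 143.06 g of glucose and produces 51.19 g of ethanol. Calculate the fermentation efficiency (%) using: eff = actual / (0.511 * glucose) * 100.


Fermentation efficiency = (actual / (0.511 * glucose)) * 100
= (51.19 / (0.511 * 143.06)) * 100
= 70.0239%

70.0239%


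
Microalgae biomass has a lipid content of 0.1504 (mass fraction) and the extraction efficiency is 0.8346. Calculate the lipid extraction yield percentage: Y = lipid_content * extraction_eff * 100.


Y = lipid_content * extraction_eff * 100
= 0.1504 * 0.8346 * 100
= 12.5524%

12.5524%


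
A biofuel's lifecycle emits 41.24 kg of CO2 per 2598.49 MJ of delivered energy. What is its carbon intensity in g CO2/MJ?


CI = CO2 * 1000 / E
= 41.24 * 1000 / 2598.49
= 15.8708 g CO2/MJ

15.8708 g CO2/MJ


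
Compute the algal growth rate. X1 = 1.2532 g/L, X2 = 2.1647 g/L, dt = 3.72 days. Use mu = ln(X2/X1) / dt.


mu = ln(X2/X1) / dt
= ln(2.1647/1.2532) / 3.72
= 0.1469 per day

0.1469 per day


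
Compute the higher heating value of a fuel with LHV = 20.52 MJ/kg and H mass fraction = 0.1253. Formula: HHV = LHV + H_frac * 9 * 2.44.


HHV = LHV + H_frac * 9 * 2.44
= 20.52 + 0.1253 * 9 * 2.44
= 23.2716 MJ/kg

23.2716 MJ/kg


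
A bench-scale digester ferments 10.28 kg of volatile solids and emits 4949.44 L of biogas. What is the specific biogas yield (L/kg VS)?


Y = V / VS
= 4949.44 / 10.28
= 481.4630 L/kg VS

481.4630 L/kg VS


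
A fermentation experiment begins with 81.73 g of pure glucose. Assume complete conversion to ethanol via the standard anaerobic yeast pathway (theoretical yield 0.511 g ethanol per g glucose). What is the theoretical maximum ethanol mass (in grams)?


Theoretical ethanol yield: m_EtOH = 0.511 * m_glucose
m_EtOH = 0.511 * 81.73 = 41.7640 g

41.7640 g


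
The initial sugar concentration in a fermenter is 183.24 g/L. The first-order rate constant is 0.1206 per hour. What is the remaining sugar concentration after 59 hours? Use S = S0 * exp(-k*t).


S = S0 * exp(-k * t)
S = 183.24 * exp(-0.1206 * 59)
S = 0.1489 g/L

0.1489 g/L


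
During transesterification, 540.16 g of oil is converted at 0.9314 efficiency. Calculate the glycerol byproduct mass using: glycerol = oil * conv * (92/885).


glycerol = oil * conv * (92/885)
= 540.16 * 0.9314 * 92 / 885
= 52.3002 g

52.3002 g


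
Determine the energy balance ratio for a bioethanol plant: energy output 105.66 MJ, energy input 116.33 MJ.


EROI = E_out / E_in
= 105.66 / 116.33
= 0.9083

0.9083


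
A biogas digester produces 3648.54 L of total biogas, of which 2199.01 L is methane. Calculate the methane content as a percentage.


CH4% = V_CH4 / V_total * 100
= 2199.01 / 3648.54 * 100
= 60.2710%

60.2710%


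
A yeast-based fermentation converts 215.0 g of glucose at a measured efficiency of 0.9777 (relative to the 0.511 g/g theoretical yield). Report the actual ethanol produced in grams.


Actual ethanol: m = 0.511 * 215.0 * 0.9777
m = 107.4150 g

107.4150 g


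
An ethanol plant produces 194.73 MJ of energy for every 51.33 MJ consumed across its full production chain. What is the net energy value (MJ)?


NEV = E_out - E_in
= 194.73 - 51.33
= 143.4000 MJ

143.4000 MJ


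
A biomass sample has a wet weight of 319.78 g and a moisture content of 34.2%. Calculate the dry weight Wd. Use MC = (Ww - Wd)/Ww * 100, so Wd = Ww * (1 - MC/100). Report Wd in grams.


Wd = Ww * (1 - MC/100)
= 319.78 * (1 - 34.2/100)
= 210.4152 g

210.4152 g


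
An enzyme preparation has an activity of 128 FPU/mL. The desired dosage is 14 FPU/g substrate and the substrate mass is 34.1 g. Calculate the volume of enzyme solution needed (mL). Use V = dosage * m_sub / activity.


V = dosage * m_sub / activity
V = 14 * 34.1 / 128
V = 3.7297 mL

3.7297 mL


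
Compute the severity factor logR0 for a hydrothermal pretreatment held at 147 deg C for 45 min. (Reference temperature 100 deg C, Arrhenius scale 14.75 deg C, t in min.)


logR0 = log10(t * exp((T - 100) / 14.75))
= log10(45 * exp((147 - 100) / 14.75))
= 3.0371

3.0371


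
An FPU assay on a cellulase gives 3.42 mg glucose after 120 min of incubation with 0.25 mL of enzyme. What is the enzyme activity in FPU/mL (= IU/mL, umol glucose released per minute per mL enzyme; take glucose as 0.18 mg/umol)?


Activity = glucose_mg / (0.18 mg/umol * V_mL * t_min)
= 3.42 / (0.18 * 0.25 * 120)
= 0.6333 FPU/mL

0.6333 FPU/mL


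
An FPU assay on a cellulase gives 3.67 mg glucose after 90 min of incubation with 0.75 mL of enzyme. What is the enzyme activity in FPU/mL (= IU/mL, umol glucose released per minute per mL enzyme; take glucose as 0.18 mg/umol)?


Activity = glucose_mg / (0.18 mg/umol * V_mL * t_min)
= 3.67 / (0.18 * 0.75 * 90)
= 0.3021 FPU/mL

0.3021 FPU/mL


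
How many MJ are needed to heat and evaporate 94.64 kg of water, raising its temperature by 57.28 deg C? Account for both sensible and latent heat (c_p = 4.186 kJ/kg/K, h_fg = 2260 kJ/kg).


E = m_water * (4.186 * dT + 2260) / 1000
= 94.64 * (4.186 * 57.28 + 2260) / 1000
= 236.5786 MJ

236.5786 MJ


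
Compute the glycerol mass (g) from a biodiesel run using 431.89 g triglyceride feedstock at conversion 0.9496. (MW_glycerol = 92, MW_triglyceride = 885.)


glycerol = oil * conv * (92/885)
= 431.89 * 0.9496 * 92 / 885
= 42.6342 g

42.6342 g


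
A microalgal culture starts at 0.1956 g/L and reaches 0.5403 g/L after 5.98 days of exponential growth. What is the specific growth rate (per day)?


mu = ln(X2/X1) / dt
= ln(0.5403/0.1956) / 5.98
= 0.1699 per day

0.1699 per day


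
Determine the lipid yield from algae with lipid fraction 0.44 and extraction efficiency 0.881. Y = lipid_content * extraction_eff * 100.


Y = lipid_content * extraction_eff * 100
= 0.44 * 0.881 * 100
= 38.7640%

38.7640%


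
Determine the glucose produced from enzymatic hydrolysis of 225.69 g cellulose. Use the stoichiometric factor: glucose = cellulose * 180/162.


glucose = cellulose * 180/162
= 225.69 * 180/162
= 250.7667 g

250.7667 g


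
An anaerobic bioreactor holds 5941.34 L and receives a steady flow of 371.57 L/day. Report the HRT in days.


HRT = V / Q
= 5941.34 / 371.57
= 15.9898 days

15.9898 days


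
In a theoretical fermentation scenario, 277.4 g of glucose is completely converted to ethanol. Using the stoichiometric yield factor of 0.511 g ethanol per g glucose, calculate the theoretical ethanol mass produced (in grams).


Theoretical ethanol yield: m_EtOH = 0.511 * m_glucose
m_EtOH = 0.511 * 277.4 = 141.7514 g

141.7514 g


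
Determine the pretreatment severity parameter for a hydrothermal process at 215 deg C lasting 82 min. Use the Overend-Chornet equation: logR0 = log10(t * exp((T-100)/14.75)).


logR0 = log10(t * exp((T - 100) / 14.75))
= log10(82 * exp((215 - 100) / 14.75))
= 5.2998

5.2998


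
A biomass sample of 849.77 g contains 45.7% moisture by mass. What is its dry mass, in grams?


Wd = Ww * (1 - MC/100)
= 849.77 * (1 - 45.7/100)
= 461.4251 g

461.4251 g


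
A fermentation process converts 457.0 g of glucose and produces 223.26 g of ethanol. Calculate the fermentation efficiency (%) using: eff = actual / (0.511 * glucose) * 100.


Fermentation efficiency = (actual / (0.511 * glucose)) * 100
= (223.26 / (0.511 * 457.0)) * 100
= 95.6035%

95.6035%


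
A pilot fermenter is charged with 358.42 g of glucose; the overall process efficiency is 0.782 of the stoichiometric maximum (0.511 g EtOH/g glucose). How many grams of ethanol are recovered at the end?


Actual ethanol: m = 0.511 * 358.42 * 0.782
m = 143.2253 g

143.2253 g


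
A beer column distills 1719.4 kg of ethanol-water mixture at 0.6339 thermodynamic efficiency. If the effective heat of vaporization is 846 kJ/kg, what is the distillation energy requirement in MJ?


E = m * 846 / (eta * 1000)
= 1719.4 * 846 / (0.6339 * 1000)
= 2294.7033 MJ

2294.7033 MJ


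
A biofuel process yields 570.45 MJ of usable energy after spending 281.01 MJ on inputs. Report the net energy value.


NEV = E_out - E_in
= 570.45 - 281.01
= 289.4400 MJ

289.4400 MJ


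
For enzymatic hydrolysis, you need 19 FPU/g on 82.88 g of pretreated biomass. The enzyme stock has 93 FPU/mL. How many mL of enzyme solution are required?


V = dosage * m_sub / activity
V = 19 * 82.88 / 93
V = 16.9325 mL

16.9325 mL


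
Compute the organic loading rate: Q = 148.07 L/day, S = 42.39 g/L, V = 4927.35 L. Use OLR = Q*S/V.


OLR = Q * S / V
= 148.07 * 42.39 / 4927.35
= 1.2738 g/L/day

1.2738 g/L/day


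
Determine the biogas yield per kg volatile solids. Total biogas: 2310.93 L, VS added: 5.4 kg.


Y = V / VS
= 2310.93 / 5.4
= 427.9500 L/kg VS

427.9500 L/kg VS


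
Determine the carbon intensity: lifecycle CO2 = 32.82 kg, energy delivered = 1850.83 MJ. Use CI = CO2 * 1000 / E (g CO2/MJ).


CI = CO2 * 1000 / E
= 32.82 * 1000 / 1850.83
= 17.7326 g CO2/MJ

17.7326 g CO2/MJ


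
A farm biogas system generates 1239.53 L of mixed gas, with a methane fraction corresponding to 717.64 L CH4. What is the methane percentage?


CH4% = V_CH4 / V_total * 100
= 717.64 / 1239.53 * 100
= 57.8961%

57.8961%


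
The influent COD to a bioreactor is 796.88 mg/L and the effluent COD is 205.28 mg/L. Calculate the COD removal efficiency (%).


eta = (COD_in - COD_out) / COD_in * 100
= (796.88 - 205.28) / 796.88 * 100
= 74.2395%

74.2395%


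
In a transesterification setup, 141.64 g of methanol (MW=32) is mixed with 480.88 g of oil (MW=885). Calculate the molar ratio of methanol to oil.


Molar ratio = n_MeOH / n_oil = (MeOH/32) / (oil/885) = (MeOH * 885) / (32 * oil)
= (141.64 * 885) / (32 * 480.88)
= 8.1460

8.1460


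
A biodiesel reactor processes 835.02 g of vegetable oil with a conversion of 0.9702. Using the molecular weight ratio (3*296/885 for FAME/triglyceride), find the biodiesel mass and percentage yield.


m_FAME = oil * conv * (3 * 296 / 885) = oil * conv * (888/885)
= 835.02 * 0.9702 * 888 / 885
= 812.8826 g
Y = m_FAME / oil * 100 = conv * (888/885) * 100
= 0.9702 * 888 / 885 * 100
= 97.35%

812.8826 g FAME; Y = 97.35%


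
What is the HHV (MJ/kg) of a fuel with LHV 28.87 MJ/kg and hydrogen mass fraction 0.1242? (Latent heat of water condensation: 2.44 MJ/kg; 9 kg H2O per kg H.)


HHV = LHV + H_frac * 9 * 2.44
= 28.87 + 0.1242 * 9 * 2.44
= 31.5974 MJ/kg

31.5974 MJ/kg


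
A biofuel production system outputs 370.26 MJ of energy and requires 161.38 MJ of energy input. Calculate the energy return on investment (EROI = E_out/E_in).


EROI = E_out / E_in
= 370.26 / 161.38
= 2.2943

2.2943


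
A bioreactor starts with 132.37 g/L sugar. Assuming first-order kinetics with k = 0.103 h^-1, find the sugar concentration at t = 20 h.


S = S0 * exp(-k * t)
S = 132.37 * exp(-0.103 * 20)
S = 16.8711 g/L

16.8711 g/L


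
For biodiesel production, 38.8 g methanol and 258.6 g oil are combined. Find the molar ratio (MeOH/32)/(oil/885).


Molar ratio = n_MeOH / n_oil = (MeOH/32) / (oil/885) = (MeOH * 885) / (32 * oil)
= (38.8 * 885) / (32 * 258.6)
= 4.1495

4.1495


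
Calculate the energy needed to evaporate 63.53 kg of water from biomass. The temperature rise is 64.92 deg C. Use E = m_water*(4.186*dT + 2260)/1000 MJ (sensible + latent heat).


E = m_water * (4.186 * dT + 2260) / 1000
= 63.53 * (4.186 * 64.92 + 2260) / 1000
= 160.8424 MJ

160.8424 MJ


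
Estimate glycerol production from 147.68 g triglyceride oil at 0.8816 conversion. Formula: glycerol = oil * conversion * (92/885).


glycerol = oil * conv * (92/885)
= 147.68 * 0.8816 * 92 / 885
= 13.5344 g

13.5344 g


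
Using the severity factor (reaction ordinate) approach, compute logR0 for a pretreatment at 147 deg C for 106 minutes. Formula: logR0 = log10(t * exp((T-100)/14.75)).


logR0 = log10(t * exp((T - 100) / 14.75))
= log10(106 * exp((147 - 100) / 14.75))
= 3.4092

3.4092


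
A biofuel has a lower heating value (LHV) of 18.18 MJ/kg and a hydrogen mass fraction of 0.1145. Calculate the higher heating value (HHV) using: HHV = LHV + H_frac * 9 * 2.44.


HHV = LHV + H_frac * 9 * 2.44
= 18.18 + 0.1145 * 9 * 2.44
= 20.6944 MJ/kg

20.6944 MJ/kg


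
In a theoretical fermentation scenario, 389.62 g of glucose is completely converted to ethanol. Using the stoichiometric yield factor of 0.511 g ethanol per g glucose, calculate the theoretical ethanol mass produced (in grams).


Theoretical ethanol yield: m_EtOH = 0.511 * m_glucose
m_EtOH = 0.511 * 389.62 = 199.0958 g

199.0958 g


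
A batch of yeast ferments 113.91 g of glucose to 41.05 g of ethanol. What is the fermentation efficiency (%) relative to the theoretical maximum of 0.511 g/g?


Fermentation efficiency = (actual / (0.511 * glucose)) * 100
= (41.05 / (0.511 * 113.91)) * 100
= 70.5229%

70.5229%


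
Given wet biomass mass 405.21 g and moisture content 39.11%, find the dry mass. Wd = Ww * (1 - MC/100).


Wd = Ww * (1 - MC/100)
= 405.21 * (1 - 39.11/100)
= 246.7324 g

246.7324 g


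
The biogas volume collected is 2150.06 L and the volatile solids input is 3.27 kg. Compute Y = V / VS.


Y = V / VS
= 2150.06 / 3.27
= 657.5107 L/kg VS

657.5107 L/kg VS


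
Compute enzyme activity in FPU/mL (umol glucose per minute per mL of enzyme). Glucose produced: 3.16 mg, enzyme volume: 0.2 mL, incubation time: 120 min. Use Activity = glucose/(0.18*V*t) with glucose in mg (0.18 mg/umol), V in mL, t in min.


Activity = glucose_mg / (0.18 mg/umol * V_mL * t_min)
= 3.16 / (0.18 * 0.2 * 120)
= 0.7315 FPU/mL

0.7315 FPU/mL


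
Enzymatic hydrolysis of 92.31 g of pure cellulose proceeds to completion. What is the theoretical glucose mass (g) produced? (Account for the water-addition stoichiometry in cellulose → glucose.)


glucose = cellulose * 180/162
= 92.31 * 180/162
= 102.5667 g

102.5667 g


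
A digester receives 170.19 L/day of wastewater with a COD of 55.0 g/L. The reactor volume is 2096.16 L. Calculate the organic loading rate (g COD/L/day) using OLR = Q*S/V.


OLR = Q * S / V
= 170.19 * 55.0 / 2096.16
= 4.4655 g/L/day

4.4655 g/L/day


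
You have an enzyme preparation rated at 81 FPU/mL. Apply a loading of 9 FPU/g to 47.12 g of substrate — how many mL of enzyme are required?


V = dosage * m_sub / activity
V = 9 * 47.12 / 81
V = 5.2356 mL

5.2356 mL


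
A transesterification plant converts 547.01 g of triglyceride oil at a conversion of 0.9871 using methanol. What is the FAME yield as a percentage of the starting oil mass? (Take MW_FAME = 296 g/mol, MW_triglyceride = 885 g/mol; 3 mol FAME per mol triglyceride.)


m_FAME = oil * conv * (3 * 296 / 885) = oil * conv * (888/885)
= 547.01 * 0.9871 * 888 / 885
= 541.7839 g
Y = m_FAME / oil * 100 = conv * (888/885) * 100
= 0.9871 * 888 / 885 * 100
= 99.04%

99.04%


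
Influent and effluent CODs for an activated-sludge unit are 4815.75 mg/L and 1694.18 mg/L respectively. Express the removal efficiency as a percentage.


eta = (COD_in - COD_out) / COD_in * 100
= (4815.75 - 1694.18) / 4815.75 * 100
= 64.8200%

64.8200%


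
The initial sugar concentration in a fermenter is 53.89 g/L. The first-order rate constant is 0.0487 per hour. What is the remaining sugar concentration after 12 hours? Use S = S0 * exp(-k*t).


S = S0 * exp(-k * t)
S = 53.89 * exp(-0.0487 * 12)
S = 30.0405 g/L

30.0405 g/L


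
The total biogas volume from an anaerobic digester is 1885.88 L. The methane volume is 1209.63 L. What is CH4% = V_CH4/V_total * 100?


CH4% = V_CH4 / V_total * 100
= 1209.63 / 1885.88 * 100
= 64.1414%

64.1414%


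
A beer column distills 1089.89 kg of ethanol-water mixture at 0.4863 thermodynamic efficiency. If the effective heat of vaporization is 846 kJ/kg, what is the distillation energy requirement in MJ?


E = m * 846 / (eta * 1000)
= 1089.89 * 846 / (0.4863 * 1000)
= 1896.0455 MJ

1896.0455 MJ


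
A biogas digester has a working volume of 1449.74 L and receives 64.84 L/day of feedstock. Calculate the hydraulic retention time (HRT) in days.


HRT = V / Q
= 1449.74 / 64.84
= 22.3587 days

22.3587 days


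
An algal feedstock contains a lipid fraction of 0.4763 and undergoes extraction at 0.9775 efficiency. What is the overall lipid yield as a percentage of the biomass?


Y = lipid_content * extraction_eff * 100
= 0.4763 * 0.9775 * 100
= 46.5583%

46.5583%


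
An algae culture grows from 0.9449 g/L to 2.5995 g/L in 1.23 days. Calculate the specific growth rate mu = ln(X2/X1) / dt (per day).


mu = ln(X2/X1) / dt
= ln(2.5995/0.9449) / 1.23
= 0.8228 per day

0.8228 per day


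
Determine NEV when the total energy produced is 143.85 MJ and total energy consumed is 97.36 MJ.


NEV = E_out - E_in
= 143.85 - 97.36
= 46.4900 MJ

46.4900 MJ


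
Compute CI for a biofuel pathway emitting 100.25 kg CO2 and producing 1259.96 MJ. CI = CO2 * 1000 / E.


CI = CO2 * 1000 / E
= 100.25 * 1000 / 1259.96
= 79.5660 g CO2/MJ

79.5660 g CO2/MJ


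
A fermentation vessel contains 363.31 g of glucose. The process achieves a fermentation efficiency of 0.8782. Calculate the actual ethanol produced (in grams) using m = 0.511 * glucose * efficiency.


Actual ethanol: m = 0.511 * 363.31 * 0.8782
m = 163.0391 g

163.0391 g


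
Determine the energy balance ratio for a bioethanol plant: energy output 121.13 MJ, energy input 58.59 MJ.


EROI = E_out / E_in
= 121.13 / 58.59
= 2.0674

2.0674


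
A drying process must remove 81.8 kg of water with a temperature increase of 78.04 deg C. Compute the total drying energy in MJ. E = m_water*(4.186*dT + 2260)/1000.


E = m_water * (4.186 * dT + 2260) / 1000
= 81.8 * (4.186 * 78.04 + 2260) / 1000
= 211.5901 MJ

211.5901 MJ


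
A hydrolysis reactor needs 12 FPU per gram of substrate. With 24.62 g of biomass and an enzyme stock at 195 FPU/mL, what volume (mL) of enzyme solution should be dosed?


V = dosage * m_sub / activity
V = 12 * 24.62 / 195
V = 1.5151 mL

1.5151 mL


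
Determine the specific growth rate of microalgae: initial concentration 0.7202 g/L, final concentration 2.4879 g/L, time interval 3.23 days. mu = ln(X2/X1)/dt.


mu = ln(X2/X1) / dt
= ln(2.4879/0.7202) / 3.23
= 0.3838 per day

0.3838 per day


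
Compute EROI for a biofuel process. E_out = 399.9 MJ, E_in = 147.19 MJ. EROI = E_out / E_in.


EROI = E_out / E_in
= 399.9 / 147.19
= 2.7169

2.7169


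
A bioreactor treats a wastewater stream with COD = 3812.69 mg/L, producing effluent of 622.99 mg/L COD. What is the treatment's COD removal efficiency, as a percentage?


eta = (COD_in - COD_out) / COD_in * 100
= (3812.69 - 622.99) / 3812.69 * 100
= 83.6601%

83.6601%


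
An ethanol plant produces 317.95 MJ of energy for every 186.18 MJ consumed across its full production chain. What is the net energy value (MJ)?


NEV = E_out - E_in
= 317.95 - 186.18
= 131.7700 MJ

131.7700 MJ


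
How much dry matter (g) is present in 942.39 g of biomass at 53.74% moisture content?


Wd = Ww * (1 - MC/100)
= 942.39 * (1 - 53.74/100)
= 435.9496 g

435.9496 g


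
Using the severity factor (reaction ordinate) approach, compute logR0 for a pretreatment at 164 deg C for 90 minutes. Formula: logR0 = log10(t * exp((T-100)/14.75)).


logR0 = log10(t * exp((T - 100) / 14.75))
= log10(90 * exp((164 - 100) / 14.75))
= 3.8386

3.8386


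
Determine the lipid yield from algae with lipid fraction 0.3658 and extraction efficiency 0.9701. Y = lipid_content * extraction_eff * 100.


Y = lipid_content * extraction_eff * 100
= 0.3658 * 0.9701 * 100
= 35.4863%

35.4863%


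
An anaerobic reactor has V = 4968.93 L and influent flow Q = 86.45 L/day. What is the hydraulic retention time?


HRT = V / Q
= 4968.93 / 86.45
= 57.4775 days

57.4775 days


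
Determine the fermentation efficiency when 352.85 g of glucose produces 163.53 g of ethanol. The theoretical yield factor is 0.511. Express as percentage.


Fermentation efficiency = (actual / (0.511 * glucose)) * 100
= (163.53 / (0.511 * 352.85)) * 100
= 90.6956%

90.6956%


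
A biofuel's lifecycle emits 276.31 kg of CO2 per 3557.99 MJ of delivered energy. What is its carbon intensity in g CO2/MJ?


CI = CO2 * 1000 / E
= 276.31 * 1000 / 3557.99
= 77.6590 g CO2/MJ

77.6590 g CO2/MJ


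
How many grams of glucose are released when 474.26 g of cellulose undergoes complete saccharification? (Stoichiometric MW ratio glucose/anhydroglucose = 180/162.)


glucose = cellulose * 180/162
= 474.26 * 180/162
= 526.9556 g

526.9556 g


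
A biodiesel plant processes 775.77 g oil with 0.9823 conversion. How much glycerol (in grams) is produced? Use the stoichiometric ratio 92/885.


glycerol = oil * conv * (92/885)
= 775.77 * 0.9823 * 92 / 885
= 79.2176 g

79.2176 g


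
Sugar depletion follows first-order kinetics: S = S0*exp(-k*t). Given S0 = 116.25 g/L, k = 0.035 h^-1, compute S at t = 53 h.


S = S0 * exp(-k * t)
S = 116.25 * exp(-0.035 * 53)
S = 18.1877 g/L

18.1877 g/L


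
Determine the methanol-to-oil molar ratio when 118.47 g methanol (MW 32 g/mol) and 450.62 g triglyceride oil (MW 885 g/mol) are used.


Molar ratio = n_MeOH / n_oil = (MeOH/32) / (oil/885) = (MeOH * 885) / (32 * oil)
= (118.47 * 885) / (32 * 450.62)
= 7.2710

7.2710


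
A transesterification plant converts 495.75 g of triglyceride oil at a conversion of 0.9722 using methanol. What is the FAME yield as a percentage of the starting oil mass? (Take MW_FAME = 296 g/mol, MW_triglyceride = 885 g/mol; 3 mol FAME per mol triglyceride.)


m_FAME = oil * conv * (3 * 296 / 885) = oil * conv * (888/885)
= 495.75 * 0.9722 * 888 / 885
= 483.6019 g
Y = m_FAME / oil * 100 = conv * (888/885) * 100
= 0.9722 * 888 / 885 * 100
= 97.55%

97.55%


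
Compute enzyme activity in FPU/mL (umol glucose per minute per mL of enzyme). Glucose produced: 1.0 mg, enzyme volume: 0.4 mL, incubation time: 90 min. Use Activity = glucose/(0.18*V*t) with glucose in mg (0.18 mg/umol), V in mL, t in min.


Activity = glucose_mg / (0.18 mg/umol * V_mL * t_min)
= 1.0 / (0.18 * 0.4 * 90)
= 0.1543 FPU/mL

0.1543 FPU/mL


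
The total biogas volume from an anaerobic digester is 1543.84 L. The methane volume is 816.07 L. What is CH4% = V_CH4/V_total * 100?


CH4% = V_CH4 / V_total * 100
= 816.07 / 1543.84 * 100
= 52.8598%

52.8598%


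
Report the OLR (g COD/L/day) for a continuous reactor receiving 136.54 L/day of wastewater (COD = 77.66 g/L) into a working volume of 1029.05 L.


OLR = Q * S / V
= 136.54 * 77.66 / 1029.05
= 10.3044 g/L/day

10.3044 g/L/day


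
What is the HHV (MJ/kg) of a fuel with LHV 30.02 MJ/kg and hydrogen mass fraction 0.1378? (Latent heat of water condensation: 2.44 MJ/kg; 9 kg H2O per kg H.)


HHV = LHV + H_frac * 9 * 2.44
= 30.02 + 0.1378 * 9 * 2.44
= 33.0461 MJ/kg

33.0461 MJ/kg


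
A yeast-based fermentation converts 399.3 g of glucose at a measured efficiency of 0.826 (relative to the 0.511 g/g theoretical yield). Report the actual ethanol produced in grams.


Actual ethanol: m = 0.511 * 399.3 * 0.826
m = 168.5389 g

168.5389 g


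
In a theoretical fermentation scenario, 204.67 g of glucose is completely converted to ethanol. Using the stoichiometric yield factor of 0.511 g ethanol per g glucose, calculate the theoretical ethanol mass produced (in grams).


Theoretical ethanol yield: m_EtOH = 0.511 * m_glucose
m_EtOH = 0.511 * 204.67 = 104.5864 g

104.5864 g


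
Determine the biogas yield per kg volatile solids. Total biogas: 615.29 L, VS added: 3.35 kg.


Y = V / VS
= 615.29 / 3.35
= 183.6687 L/kg VS

183.6687 L/kg VS


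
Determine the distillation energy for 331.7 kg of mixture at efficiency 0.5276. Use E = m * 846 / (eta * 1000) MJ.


E = m * 846 / (eta * 1000)
= 331.7 * 846 / (0.5276 * 1000)
= 531.8768 MJ

531.8768 MJ


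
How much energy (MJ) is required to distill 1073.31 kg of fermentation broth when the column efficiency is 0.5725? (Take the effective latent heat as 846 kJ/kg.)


E = m * 846 / (eta * 1000)
= 1073.31 * 846 / (0.5725 * 1000)
= 1586.0616 MJ

1586.0616 MJ


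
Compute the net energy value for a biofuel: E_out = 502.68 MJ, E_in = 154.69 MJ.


NEV = E_out - E_in
= 502.68 - 154.69
= 347.9900 MJ

347.9900 MJ


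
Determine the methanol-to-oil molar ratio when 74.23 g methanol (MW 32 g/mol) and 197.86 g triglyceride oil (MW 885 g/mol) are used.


Molar ratio = n_MeOH / n_oil = (MeOH/32) / (oil/885) = (MeOH * 885) / (32 * oil)
= (74.23 * 885) / (32 * 197.86)
= 10.3756

10.3756


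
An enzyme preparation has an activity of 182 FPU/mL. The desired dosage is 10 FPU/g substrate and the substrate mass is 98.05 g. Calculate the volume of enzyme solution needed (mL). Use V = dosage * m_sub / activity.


V = dosage * m_sub / activity
V = 10 * 98.05 / 182
V = 5.3874 mL

5.3874 mL


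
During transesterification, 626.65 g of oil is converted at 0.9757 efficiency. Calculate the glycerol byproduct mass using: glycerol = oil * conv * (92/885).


glycerol = oil * conv * (92/885)
= 626.65 * 0.9757 * 92 / 885
= 63.5603 g

63.5603 g


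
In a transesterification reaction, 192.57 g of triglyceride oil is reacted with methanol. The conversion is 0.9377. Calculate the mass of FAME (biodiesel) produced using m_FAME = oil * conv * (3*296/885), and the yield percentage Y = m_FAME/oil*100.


m_FAME = oil * conv * (3 * 296 / 885) = oil * conv * (888/885)
= 192.57 * 0.9377 * 888 / 885
= 181.1850 g
Y = m_FAME / oil * 100 = conv * (888/885) * 100
= 0.9377 * 888 / 885 * 100
= 94.09%

181.1850 g FAME; Y = 94.09%


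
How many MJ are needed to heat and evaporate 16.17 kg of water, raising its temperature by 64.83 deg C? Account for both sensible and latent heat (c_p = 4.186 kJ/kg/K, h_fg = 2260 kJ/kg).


E = m_water * (4.186 * dT + 2260) / 1000
= 16.17 * (4.186 * 64.83 + 2260) / 1000
= 40.9324 MJ

40.9324 MJ


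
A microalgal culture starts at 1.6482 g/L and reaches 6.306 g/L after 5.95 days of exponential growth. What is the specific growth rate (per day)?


mu = ln(X2/X1) / dt
= ln(6.306/1.6482) / 5.95
= 0.2255 per day

0.2255 per day


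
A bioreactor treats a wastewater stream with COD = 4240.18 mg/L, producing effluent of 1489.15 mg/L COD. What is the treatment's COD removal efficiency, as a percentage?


eta = (COD_in - COD_out) / COD_in * 100
= (4240.18 - 1489.15) / 4240.18 * 100
= 64.8800%

64.8800%


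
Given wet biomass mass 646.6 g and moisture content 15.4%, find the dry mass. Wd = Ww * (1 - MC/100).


Wd = Ww * (1 - MC/100)
= 646.6 * (1 - 15.4/100)
= 547.0236 g

547.0236 g


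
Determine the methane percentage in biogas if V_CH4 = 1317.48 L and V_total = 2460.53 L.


CH4% = V_CH4 / V_total * 100
= 1317.48 / 2460.53 * 100
= 53.5446%

53.5446%


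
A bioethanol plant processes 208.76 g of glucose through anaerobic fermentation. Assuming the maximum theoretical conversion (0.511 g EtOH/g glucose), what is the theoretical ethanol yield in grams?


Theoretical ethanol yield: m_EtOH = 0.511 * m_glucose
m_EtOH = 0.511 * 208.76 = 106.6764 g

106.6764 g


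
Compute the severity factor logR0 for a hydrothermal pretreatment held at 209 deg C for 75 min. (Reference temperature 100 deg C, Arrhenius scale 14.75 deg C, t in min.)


logR0 = log10(t * exp((T - 100) / 14.75))
= log10(75 * exp((209 - 100) / 14.75))
= 5.0844

5.0844
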